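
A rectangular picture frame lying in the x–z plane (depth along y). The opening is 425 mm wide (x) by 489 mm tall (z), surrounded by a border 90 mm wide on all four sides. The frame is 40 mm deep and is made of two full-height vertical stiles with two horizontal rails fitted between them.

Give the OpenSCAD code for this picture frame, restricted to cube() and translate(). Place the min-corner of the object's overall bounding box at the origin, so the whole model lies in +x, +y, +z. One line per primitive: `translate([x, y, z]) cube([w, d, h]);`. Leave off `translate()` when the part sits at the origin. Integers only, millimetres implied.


cube([90, 40, 669]);
translate([515, 0, 0]) cube([90, 40, 669]);
translate([90, 0, 0]) cube([425, 40, 90]);
translate([90, 0, 579]) cube([425, 40, 90]);


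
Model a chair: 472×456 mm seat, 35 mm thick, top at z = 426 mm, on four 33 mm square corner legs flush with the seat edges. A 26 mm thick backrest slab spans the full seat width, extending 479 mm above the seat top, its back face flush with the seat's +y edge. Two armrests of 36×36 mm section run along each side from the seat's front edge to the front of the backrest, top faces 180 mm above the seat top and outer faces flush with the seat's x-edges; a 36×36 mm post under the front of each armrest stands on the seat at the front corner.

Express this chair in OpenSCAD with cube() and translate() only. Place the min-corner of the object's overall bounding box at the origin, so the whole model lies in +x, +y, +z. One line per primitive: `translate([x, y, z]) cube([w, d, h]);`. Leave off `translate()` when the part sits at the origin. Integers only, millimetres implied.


translate([0, 0, 391]) cube([472, 456, 35]);
cube([33, 33, 391]);
translate([439, 0, 0]) cube([33, 33, 391]);
translate([0, 423, 0]) cube([33, 33, 391]);
translate([439, 423, 0]) cube([33, 33, 391]);
translate([0, 430, 426]) cube([472, 26, 479]);
translate([0, 0, 570]) cube([36, 430, 36]);
translate([436, 0, 570]) cube([36, 430, 36]);
translate([0, 0, 426]) cube([36, 36, 144]);
translate([436, 0, 426]) cube([36, 36, 144]);


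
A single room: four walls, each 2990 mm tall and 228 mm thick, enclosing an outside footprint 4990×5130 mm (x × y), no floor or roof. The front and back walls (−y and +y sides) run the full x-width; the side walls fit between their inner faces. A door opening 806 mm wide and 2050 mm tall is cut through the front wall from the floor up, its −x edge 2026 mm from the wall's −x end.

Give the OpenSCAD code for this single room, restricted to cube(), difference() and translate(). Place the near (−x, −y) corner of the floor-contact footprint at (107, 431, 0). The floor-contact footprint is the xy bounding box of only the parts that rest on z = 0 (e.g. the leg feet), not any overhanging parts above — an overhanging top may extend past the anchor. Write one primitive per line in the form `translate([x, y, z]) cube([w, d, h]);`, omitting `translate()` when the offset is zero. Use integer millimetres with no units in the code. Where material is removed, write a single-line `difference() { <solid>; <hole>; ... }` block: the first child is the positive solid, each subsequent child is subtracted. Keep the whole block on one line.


difference() { translate([107, 431, 0]) cube([4990, 228, 2990]); translate([2133, 431, 0]) cube([806, 228, 2050]); }
translate([107, 5333, 0]) cube([4990, 228, 2990]);
translate([107, 659, 0]) cube([228, 4674, 2990]);
translate([4869, 659, 0]) cube([228, 4674, 2990]);


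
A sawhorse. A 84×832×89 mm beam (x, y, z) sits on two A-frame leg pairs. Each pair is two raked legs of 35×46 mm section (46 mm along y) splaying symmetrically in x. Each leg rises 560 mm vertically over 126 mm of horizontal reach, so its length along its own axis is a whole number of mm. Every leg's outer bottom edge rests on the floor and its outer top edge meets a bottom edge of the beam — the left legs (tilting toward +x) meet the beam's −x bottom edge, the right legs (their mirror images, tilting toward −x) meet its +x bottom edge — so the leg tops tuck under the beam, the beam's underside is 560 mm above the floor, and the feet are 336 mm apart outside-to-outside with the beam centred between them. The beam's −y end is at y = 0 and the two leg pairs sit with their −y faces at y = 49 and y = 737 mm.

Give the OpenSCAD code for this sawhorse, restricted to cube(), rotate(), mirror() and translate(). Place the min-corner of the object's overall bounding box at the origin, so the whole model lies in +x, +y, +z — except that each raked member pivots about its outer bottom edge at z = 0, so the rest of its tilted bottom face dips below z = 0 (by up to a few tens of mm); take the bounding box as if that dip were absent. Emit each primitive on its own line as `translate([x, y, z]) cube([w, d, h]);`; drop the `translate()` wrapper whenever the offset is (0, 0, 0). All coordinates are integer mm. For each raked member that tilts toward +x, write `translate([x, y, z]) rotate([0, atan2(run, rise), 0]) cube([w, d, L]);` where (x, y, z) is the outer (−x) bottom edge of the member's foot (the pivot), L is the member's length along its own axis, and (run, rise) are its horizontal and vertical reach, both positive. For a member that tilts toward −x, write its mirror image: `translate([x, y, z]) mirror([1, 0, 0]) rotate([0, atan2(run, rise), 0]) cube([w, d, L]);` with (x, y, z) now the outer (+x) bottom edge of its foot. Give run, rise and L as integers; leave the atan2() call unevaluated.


// leg length = √(126² + 560²) = 574
// right-leg outer foot x = 2·126 + 84 = 336
// beam min-corner = (126, 0, 560)
translate([126, 0, 560]) cube([84, 832, 89]);
translate([0, 49, 0]) rotate([0, atan2(126, 560), 0]) cube([35, 46, 574]);
translate([336, 49, 0]) mirror([1, 0, 0]) rotate([0, atan2(126, 560), 0]) cube([35, 46, 574]);
translate([0, 737, 0]) rotate([0, atan2(126, 560), 0]) cube([35, 46, 574]);
translate([336, 737, 0]) mirror([1, 0, 0]) rotate([0, atan2(126, 560), 0]) cube([35, 46, 574]);


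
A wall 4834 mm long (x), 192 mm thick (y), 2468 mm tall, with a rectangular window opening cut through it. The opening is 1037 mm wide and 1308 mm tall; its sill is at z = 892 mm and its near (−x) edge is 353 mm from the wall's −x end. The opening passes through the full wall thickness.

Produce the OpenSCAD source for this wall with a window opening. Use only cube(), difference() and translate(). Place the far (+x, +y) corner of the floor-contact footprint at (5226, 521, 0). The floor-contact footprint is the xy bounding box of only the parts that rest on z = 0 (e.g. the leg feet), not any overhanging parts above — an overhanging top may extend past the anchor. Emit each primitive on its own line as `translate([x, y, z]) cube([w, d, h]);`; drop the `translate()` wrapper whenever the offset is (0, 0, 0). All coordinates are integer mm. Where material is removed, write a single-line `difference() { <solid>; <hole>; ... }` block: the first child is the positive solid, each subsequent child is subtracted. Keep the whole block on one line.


difference() { translate([392, 329, 0]) cube([4834, 192, 2468]); translate([745, 329, 892]) cube([1037, 192, 1308]); }


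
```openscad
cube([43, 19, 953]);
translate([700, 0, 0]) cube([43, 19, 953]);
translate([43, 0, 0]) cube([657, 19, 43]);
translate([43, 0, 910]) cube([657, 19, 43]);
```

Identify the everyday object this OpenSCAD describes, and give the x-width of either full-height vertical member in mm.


A picture frame. The border width is 43 mm.

Four thin pieces enclosing a rectangular opening — a picture frame. The two full-height stiles are 953 mm tall; the top rail sits at z = 910 and is 43 mm tall, so the border above the opening is 953 − 910 = 43 mm, matching the stile x-width.


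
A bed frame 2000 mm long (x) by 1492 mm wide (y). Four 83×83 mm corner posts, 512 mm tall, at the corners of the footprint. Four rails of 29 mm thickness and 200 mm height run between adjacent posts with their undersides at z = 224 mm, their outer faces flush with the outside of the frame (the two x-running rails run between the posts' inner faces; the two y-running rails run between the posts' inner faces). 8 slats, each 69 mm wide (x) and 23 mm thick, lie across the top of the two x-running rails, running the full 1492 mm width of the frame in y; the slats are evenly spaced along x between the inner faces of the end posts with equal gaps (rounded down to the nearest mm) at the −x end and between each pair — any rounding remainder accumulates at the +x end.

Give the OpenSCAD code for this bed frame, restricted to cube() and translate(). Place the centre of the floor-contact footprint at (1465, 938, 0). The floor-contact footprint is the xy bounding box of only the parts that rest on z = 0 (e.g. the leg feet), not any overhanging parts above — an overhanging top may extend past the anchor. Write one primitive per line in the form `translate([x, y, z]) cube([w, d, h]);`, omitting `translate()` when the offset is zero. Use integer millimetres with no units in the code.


translate([465, 192, 0]) cube([83, 83, 512]);
translate([465, 1601, 0]) cube([83, 83, 512]);
translate([2382, 192, 0]) cube([83, 83, 512]);
translate([2382, 1601, 0]) cube([83, 83, 512]);
translate([548, 192, 224]) cube([1834, 29, 200]);
translate([548, 1655, 224]) cube([1834, 29, 200]);
translate([465, 275, 224]) cube([29, 1326, 200]);
translate([2436, 275, 224]) cube([29, 1326, 200]);
translate([690, 192, 424]) cube([69, 1492, 23]);
translate([901, 192, 424]) cube([69, 1492, 23]);
translate([1112, 192, 424]) cube([69, 1492, 23]);
translate([1323, 192, 424]) cube([69, 1492, 23]);
translate([1534, 192, 424]) cube([69, 1492, 23]);
translate([1745, 192, 424]) cube([69, 1492, 23]);
translate([1956, 192, 424]) cube([69, 1492, 23]);
translate([2167, 192, 424]) cube([69, 1492, 23]);


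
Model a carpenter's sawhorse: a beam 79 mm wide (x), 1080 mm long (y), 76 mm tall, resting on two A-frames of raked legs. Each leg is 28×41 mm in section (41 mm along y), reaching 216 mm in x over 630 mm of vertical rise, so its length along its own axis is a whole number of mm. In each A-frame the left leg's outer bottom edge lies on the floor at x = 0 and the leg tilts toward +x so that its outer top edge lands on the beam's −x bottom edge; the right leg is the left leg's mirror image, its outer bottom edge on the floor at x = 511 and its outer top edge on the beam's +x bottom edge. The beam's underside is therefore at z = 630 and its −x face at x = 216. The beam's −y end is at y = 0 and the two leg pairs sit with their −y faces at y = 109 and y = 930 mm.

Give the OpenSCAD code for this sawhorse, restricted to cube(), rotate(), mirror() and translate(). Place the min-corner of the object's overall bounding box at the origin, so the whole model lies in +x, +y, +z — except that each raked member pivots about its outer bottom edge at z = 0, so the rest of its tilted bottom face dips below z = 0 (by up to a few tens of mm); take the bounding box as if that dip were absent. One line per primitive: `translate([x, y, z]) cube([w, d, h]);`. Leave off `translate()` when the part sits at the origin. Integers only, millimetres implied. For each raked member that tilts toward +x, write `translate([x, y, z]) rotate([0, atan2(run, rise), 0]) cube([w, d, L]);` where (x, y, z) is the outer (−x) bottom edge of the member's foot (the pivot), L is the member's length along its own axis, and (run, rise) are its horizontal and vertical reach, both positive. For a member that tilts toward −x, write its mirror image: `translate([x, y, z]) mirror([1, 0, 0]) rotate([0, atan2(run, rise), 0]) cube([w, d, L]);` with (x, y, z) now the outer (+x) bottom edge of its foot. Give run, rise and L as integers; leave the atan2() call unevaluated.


translate([216, 0, 630]) cube([79, 1080, 76]);
translate([0, 109, 0]) rotate([0, atan2(216, 630), 0]) cube([28, 41, 666]);
translate([511, 109, 0]) mirror([1, 0, 0]) rotate([0, atan2(216, 630), 0]) cube([28, 41, 666]);
translate([0, 930, 0]) rotate([0, atan2(216, 630), 0]) cube([28, 41, 666]);
translate([511, 930, 0]) mirror([1, 0, 0]) rotate([0, atan2(216, 630), 0]) cube([28, 41, 666]);


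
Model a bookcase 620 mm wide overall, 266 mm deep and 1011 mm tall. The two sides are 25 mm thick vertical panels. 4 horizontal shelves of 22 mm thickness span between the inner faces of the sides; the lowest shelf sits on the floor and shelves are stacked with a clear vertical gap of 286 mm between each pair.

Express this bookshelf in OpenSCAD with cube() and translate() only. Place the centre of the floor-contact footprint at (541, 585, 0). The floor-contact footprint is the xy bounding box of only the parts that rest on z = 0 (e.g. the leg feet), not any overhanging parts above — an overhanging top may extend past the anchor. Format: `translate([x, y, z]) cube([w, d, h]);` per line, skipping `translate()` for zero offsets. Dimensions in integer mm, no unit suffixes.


translate([231, 452, 0]) cube([25, 266, 1011]);
translate([826, 452, 0]) cube([25, 266, 1011]);
translate([256, 452, 0]) cube([570, 266, 22]);
translate([256, 452, 308]) cube([570, 266, 22]);
translate([256, 452, 616]) cube([570, 266, 22]);
translate([256, 452, 924]) cube([570, 266, 22]);


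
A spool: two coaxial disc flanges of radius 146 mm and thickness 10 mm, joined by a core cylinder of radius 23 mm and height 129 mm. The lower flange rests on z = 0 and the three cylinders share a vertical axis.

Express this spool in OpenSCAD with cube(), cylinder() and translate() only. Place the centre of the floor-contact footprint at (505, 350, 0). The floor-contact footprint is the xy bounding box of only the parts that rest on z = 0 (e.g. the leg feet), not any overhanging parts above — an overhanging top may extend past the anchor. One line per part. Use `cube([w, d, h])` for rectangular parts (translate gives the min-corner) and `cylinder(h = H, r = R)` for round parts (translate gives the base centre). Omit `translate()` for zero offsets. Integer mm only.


translate([505, 350, 0]) cylinder(h = 10, r = 146);
translate([505, 350, 10]) cylinder(h = 129, r = 23);
translate([505, 350, 139]) cylinder(h = 10, r = 146);


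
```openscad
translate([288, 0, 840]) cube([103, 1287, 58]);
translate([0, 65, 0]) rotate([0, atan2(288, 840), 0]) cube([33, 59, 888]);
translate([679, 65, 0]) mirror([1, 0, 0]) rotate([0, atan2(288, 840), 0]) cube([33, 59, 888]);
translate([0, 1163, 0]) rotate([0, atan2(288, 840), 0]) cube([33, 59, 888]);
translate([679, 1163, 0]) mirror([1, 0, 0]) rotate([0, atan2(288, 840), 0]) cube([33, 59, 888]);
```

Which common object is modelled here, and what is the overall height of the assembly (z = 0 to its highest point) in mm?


A sawhorse. The overall height is 898 mm.

A beam across two mirrored pairs of raked legs — a sawhorse. The beam's underside is at z = 840 (matching the legs' vertical rise in atan2(288, 840)) and the beam is 58 mm tall, so its top is at 840 + 58 = 898 mm. The raked legs top out at the beam's underside, so that is the highest point.


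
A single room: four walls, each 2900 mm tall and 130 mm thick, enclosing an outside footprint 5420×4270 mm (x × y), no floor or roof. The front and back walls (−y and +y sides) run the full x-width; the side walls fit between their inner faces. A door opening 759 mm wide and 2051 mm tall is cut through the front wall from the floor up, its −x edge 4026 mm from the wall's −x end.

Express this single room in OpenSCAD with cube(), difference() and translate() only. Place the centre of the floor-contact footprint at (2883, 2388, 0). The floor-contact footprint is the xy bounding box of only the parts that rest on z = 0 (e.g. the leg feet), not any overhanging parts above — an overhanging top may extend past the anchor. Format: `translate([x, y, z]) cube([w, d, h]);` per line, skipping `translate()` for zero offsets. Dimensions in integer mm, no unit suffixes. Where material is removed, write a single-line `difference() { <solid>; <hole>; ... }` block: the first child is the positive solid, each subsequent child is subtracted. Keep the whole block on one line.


difference() { translate([173, 253, 0]) cube([5420, 130, 2900]); translate([4199, 253, 0]) cube([759, 130, 2051]); }
translate([173, 4393, 0]) cube([5420, 130, 2900]);
translate([173, 383, 0]) cube([130, 4010, 2900]);
translate([5463, 383, 0]) cube([130, 4010, 2900]);


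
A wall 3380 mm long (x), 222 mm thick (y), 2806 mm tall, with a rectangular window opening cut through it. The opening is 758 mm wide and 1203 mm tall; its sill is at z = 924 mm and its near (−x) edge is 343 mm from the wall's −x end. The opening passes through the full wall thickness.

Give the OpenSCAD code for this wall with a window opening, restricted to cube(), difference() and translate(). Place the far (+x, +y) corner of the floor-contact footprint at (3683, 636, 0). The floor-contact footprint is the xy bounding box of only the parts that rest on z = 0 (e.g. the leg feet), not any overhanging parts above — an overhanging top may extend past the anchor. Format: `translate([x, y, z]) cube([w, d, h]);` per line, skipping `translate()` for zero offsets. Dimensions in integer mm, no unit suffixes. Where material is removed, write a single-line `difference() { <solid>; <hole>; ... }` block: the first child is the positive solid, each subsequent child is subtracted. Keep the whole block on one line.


difference() { translate([303, 414, 0]) cube([3380, 222, 2806]); translate([646, 414, 924]) cube([758, 222, 1203]); }


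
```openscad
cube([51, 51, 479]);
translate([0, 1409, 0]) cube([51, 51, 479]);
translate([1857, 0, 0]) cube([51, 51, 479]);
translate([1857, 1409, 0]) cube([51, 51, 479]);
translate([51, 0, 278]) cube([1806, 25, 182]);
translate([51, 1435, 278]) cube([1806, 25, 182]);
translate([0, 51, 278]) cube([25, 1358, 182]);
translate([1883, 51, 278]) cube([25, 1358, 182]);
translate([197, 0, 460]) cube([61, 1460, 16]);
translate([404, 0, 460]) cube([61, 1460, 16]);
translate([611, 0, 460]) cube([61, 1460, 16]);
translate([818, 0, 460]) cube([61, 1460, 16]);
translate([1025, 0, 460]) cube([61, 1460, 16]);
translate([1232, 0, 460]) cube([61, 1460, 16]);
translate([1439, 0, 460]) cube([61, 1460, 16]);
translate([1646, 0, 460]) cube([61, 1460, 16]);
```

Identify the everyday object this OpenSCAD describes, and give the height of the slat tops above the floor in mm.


A bed frame. The slat-top height is 476 mm.

Four posts, four rails, and a row of slats — a bed frame. Slats sit on the rails at z = 278 + 182 = 460; with slat thickness 16, the top is 476 mm.


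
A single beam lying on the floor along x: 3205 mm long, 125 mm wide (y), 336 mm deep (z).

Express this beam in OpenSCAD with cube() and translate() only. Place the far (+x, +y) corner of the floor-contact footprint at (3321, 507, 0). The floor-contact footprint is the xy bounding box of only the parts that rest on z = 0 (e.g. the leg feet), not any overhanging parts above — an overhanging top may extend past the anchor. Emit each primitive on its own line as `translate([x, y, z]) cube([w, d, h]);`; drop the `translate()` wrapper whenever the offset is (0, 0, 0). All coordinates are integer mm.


translate([116, 382, 0]) cube([3205, 125, 336]);


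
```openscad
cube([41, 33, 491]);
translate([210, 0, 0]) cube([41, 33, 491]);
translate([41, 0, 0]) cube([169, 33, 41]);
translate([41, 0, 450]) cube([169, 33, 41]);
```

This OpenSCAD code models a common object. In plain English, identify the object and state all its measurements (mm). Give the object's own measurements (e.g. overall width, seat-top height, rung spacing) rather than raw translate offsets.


A rectangular picture frame lying in the x–z plane (depth along y). The opening is 169 mm wide (x) by 409 mm tall (z), surrounded by a border 41 mm wide on all four sides. The frame is 33 mm deep and is made of two full-height vertical stiles with two horizontal rails fitted between them.


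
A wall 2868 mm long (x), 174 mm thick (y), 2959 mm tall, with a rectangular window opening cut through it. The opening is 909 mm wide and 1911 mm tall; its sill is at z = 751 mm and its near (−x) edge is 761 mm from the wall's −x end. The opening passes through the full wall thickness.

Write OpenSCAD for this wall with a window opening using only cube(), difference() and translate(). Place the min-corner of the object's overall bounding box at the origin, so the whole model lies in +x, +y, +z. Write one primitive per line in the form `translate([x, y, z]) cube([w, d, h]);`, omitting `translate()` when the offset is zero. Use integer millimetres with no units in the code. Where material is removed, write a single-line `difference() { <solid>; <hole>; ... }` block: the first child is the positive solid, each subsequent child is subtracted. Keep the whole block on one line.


difference() { cube([2868, 174, 2959]); translate([761, 0, 751]) cube([909, 174, 1911]); }


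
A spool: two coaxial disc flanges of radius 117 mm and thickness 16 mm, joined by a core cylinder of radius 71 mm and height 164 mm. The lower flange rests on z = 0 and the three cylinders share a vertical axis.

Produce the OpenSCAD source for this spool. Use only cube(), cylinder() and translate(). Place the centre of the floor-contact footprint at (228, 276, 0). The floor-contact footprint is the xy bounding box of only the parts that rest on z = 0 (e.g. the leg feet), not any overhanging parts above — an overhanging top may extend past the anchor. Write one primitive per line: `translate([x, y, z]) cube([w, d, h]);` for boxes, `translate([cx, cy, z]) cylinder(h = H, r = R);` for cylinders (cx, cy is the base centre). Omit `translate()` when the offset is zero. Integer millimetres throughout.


translate([228, 276, 0]) cylinder(h = 16, r = 117);
translate([228, 276, 16]) cylinder(h = 164, r = 71);
translate([228, 276, 180]) cylinder(h = 16, r = 117);


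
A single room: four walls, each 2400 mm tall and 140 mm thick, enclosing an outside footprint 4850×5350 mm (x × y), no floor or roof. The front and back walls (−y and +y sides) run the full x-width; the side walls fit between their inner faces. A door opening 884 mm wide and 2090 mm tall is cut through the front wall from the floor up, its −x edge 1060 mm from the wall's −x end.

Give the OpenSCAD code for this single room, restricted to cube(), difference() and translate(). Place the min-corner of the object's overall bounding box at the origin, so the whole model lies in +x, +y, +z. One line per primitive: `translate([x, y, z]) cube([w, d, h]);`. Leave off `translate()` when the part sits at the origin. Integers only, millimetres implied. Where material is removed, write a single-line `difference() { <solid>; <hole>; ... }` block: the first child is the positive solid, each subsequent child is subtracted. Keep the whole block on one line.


difference() { cube([4850, 140, 2400]); translate([1060, 0, 0]) cube([884, 140, 2090]); }
translate([0, 5210, 0]) cube([4850, 140, 2400]);
translate([0, 140, 0]) cube([140, 5070, 2400]);
translate([4710, 140, 0]) cube([140, 5070, 2400]);


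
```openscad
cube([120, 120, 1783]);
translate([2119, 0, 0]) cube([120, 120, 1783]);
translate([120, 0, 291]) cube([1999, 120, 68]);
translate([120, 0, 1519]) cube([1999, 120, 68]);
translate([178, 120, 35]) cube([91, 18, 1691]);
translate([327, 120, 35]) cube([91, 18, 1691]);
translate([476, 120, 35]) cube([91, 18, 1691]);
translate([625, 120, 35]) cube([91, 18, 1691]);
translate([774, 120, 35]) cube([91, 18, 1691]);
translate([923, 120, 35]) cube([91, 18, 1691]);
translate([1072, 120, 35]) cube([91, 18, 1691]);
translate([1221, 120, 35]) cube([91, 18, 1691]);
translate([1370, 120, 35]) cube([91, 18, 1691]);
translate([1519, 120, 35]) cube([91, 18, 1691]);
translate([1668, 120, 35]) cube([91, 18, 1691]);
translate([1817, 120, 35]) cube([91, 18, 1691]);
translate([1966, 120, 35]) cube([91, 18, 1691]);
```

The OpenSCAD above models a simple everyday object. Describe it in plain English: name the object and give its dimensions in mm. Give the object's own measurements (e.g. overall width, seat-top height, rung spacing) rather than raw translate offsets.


A fence section. Two 120×120 mm posts, 1783 mm tall, stand on the floor with a clear span of 1999 mm between their inner faces. Two horizontal rails of 120×68 mm section span the gap between the posts with their undersides at z = 291 mm and z = 1519 mm, flush with the posts' −y face. 13 pickets, each 91 mm wide, 18 mm thick and 1691 mm tall, are fixed to the +y face of the rails with their bottoms at z = 35 mm, spaced across the span with a 58 mm gap after the −x post and between neighbouring pickets, with 62 mm left before the +x post.


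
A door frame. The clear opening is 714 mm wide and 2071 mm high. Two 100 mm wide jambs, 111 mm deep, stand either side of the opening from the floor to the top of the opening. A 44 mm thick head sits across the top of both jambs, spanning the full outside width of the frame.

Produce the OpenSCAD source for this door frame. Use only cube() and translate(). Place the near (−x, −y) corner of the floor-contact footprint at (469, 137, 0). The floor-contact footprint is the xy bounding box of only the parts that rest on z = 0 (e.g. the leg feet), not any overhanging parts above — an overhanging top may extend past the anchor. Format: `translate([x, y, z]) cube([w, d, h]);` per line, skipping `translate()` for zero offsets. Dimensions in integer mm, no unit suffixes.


translate([469, 137, 0]) cube([100, 111, 2071]);
translate([1283, 137, 0]) cube([100, 111, 2071]);
translate([469, 137, 2071]) cube([914, 111, 44]);


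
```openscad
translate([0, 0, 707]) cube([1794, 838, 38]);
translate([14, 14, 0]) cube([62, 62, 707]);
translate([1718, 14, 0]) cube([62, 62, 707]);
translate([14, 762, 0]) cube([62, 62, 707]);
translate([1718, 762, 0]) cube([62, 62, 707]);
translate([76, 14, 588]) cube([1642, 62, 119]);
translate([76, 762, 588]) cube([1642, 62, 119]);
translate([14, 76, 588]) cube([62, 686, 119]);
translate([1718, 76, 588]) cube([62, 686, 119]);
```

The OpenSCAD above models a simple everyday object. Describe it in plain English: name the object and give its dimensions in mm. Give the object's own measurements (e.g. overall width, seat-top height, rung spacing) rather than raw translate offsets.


A table: top 1794 mm (x) × 838 mm (y), 38 mm thick, upper face at z = 745 mm, on four 62×62 mm square legs, each inset 14 mm from the nearest pair of top edges from z = 0 to the bottom of the top. Four apron rails, 62 mm thick and 119 mm tall, run between adjacent legs with their top edges flush with the underside of the top and their outer faces flush with the legs' outer faces.


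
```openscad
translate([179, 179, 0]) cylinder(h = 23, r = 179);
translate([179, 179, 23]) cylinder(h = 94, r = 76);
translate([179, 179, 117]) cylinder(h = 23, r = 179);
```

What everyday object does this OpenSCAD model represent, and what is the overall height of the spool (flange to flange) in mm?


A spool. The overall height is 140 mm.

Three coaxial cylinders, large–small–large — a spool. Two 23 mm flanges and a 94 mm core give 23 + 94 + 23 = 140 mm.


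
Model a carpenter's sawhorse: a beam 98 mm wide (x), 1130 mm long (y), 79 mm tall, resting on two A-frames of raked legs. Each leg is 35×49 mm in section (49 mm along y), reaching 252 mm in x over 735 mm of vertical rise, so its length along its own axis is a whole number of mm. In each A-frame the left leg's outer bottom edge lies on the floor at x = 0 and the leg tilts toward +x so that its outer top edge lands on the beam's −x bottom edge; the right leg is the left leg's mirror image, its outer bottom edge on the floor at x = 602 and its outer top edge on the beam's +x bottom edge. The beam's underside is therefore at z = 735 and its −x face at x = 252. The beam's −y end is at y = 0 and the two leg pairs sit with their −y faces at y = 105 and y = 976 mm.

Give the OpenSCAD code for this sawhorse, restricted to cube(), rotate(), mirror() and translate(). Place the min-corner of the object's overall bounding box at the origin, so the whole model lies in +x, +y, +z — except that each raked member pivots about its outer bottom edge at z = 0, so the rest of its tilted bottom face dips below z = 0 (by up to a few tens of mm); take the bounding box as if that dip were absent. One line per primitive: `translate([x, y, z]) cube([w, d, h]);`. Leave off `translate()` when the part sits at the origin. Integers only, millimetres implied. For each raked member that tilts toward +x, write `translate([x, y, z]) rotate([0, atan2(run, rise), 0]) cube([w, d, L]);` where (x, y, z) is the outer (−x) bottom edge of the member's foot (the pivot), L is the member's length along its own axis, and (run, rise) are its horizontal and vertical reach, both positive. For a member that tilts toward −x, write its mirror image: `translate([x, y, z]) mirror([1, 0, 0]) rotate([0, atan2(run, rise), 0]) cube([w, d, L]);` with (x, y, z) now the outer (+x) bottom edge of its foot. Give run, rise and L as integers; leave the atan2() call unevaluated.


translate([252, 0, 735]) cube([98, 1130, 79]);
translate([0, 105, 0]) rotate([0, atan2(252, 735), 0]) cube([35, 49, 777]);
translate([602, 105, 0]) mirror([1, 0, 0]) rotate([0, atan2(252, 735), 0]) cube([35, 49, 777]);
translate([0, 976, 0]) rotate([0, atan2(252, 735), 0]) cube([35, 49, 777]);
translate([602, 976, 0]) mirror([1, 0, 0]) rotate([0, atan2(252, 735), 0]) cube([35, 49, 777]);


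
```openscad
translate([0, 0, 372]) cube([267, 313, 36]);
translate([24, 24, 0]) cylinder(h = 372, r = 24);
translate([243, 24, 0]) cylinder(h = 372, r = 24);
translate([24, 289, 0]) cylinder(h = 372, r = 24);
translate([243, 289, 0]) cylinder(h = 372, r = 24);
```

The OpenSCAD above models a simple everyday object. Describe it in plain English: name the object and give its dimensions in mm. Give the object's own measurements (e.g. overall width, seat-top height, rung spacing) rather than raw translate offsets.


A four-legged stool. The seat is a 267×313×36 mm slab whose top surface is at z = 408 mm; four round legs, each 48 mm in diameter, run from the floor (z = 0) to the underside of the seat, each leg's axis is inset half a diameter from the nearest pair of seat edges (so the leg's bounding box is flush with the corner).


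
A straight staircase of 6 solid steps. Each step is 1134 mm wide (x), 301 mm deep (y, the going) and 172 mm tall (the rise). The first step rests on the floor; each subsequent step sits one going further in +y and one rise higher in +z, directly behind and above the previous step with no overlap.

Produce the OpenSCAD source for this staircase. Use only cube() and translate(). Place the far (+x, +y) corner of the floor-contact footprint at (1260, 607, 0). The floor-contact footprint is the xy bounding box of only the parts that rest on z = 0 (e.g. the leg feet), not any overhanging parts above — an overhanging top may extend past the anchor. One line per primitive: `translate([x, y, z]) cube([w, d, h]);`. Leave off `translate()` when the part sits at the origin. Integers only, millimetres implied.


translate([126, 306, 0]) cube([1134, 301, 172]);
translate([126, 607, 172]) cube([1134, 301, 172]);
translate([126, 908, 344]) cube([1134, 301, 172]);
translate([126, 1209, 516]) cube([1134, 301, 172]);
translate([126, 1510, 688]) cube([1134, 301, 172]);
translate([126, 1811, 860]) cube([1134, 301, 172]);


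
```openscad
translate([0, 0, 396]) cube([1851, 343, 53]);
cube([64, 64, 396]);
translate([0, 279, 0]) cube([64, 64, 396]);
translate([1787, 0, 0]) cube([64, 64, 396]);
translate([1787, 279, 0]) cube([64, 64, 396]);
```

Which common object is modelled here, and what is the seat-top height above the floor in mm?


A bench. The seat-top height is 449 mm.

A long slab on four corner posts — a bench. The slab sits at z = 396 with thickness 53, so the top is 396 + 53 = 449 mm.


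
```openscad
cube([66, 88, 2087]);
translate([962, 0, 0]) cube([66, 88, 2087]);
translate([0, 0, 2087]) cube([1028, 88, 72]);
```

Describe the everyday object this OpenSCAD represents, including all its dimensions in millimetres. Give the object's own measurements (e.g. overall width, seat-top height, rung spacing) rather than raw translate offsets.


A door frame. The clear opening is 896 mm wide and 2087 mm high. Two 66 mm wide jambs, 88 mm deep, stand either side of the opening from the floor to the top of the opening. A 72 mm thick head sits across the top of both jambs, spanning the full outside width of the frame.


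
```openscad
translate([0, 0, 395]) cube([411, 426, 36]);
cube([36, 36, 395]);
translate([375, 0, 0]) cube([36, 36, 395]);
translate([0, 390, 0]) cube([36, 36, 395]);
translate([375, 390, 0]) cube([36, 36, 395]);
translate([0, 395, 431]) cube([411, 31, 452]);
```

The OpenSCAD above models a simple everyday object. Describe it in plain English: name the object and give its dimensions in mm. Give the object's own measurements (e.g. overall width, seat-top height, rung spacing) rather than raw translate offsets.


A chair. The seat is a 411×426×36 mm slab with its top at z = 431 mm, on four 36×36 mm corner legs (flush with the seat edges, standing on z = 0). A flat backrest 31 mm thick, 452 mm tall, spans the full seat width and rises from the seat top along its +y edge, rear face flush with the rear of the seat.


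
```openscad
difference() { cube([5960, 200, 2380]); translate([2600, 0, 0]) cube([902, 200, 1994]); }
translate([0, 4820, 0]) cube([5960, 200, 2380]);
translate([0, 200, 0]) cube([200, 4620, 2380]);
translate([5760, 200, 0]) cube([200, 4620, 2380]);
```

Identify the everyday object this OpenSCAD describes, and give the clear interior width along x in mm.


A single room. The interior width is 5560 mm.

Four walls enclosing a rectangle with a door in the front wall — a room. Outside width 5960 minus two 200 mm walls gives 5560 mm.


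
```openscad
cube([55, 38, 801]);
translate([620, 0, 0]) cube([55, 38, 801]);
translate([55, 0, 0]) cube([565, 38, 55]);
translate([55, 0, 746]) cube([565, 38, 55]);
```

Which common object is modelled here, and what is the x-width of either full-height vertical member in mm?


A picture frame. The border width is 55 mm.

Four thin pieces enclosing a rectangular opening — a picture frame. The two full-height stiles are 801 mm tall; the top rail sits at z = 746 and is 55 mm tall, so the border above the opening is 801 − 746 = 55 mm, matching the stile x-width.


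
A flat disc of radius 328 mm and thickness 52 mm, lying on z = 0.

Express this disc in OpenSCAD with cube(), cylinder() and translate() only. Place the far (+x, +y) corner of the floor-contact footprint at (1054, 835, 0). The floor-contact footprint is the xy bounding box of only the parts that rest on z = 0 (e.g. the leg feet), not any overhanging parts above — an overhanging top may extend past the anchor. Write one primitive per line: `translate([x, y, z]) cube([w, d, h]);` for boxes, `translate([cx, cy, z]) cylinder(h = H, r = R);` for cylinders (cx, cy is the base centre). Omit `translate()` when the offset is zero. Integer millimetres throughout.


translate([726, 507, 0]) cylinder(h = 52, r = 328);


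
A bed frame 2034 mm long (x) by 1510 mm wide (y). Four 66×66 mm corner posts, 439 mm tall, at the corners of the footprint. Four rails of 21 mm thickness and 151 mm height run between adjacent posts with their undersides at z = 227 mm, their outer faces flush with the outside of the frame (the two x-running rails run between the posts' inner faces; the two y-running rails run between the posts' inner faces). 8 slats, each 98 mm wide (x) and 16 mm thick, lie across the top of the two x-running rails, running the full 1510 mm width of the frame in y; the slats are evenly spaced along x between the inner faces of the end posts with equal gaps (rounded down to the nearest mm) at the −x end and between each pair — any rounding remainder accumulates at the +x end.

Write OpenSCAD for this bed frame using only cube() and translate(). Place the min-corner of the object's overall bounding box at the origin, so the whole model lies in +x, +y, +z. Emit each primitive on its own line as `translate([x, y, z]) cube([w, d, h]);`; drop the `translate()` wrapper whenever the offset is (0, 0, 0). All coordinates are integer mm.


cube([66, 66, 439]);
translate([0, 1444, 0]) cube([66, 66, 439]);
translate([1968, 0, 0]) cube([66, 66, 439]);
translate([1968, 1444, 0]) cube([66, 66, 439]);
translate([66, 0, 227]) cube([1902, 21, 151]);
translate([66, 1489, 227]) cube([1902, 21, 151]);
translate([0, 66, 227]) cube([21, 1378, 151]);
translate([2013, 66, 227]) cube([21, 1378, 151]);
translate([190, 0, 378]) cube([98, 1510, 16]);
translate([412, 0, 378]) cube([98, 1510, 16]);
translate([634, 0, 378]) cube([98, 1510, 16]);
translate([856, 0, 378]) cube([98, 1510, 16]);
translate([1078, 0, 378]) cube([98, 1510, 16]);
translate([1300, 0, 378]) cube([98, 1510, 16]);
translate([1522, 0, 378]) cube([98, 1510, 16]);
translate([1744, 0, 378]) cube([98, 1510, 16]);


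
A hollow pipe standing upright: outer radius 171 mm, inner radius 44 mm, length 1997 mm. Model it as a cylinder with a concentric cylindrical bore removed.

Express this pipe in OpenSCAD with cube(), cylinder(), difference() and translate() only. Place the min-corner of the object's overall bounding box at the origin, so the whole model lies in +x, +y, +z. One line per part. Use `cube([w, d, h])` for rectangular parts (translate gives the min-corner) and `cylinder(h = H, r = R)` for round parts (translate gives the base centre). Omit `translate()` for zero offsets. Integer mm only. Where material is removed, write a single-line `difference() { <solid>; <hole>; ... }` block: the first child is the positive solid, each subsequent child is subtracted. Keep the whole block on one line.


difference() { translate([171, 171, 0]) cylinder(h = 1997, r = 171); translate([171, 171, 0]) cylinder(h = 1997, r = 44); }


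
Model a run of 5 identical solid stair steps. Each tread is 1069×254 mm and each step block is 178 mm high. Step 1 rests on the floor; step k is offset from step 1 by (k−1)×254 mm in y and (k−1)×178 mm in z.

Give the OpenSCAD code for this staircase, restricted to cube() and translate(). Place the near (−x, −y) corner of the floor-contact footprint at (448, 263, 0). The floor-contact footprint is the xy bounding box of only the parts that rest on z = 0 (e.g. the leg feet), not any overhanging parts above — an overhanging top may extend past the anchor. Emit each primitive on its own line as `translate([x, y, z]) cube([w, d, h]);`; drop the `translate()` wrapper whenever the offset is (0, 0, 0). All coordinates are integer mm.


translate([448, 263, 0]) cube([1069, 254, 178]);
translate([448, 517, 178]) cube([1069, 254, 178]);
translate([448, 771, 356]) cube([1069, 254, 178]);
translate([448, 1025, 534]) cube([1069, 254, 178]);
translate([448, 1279, 712]) cube([1069, 254, 178]);


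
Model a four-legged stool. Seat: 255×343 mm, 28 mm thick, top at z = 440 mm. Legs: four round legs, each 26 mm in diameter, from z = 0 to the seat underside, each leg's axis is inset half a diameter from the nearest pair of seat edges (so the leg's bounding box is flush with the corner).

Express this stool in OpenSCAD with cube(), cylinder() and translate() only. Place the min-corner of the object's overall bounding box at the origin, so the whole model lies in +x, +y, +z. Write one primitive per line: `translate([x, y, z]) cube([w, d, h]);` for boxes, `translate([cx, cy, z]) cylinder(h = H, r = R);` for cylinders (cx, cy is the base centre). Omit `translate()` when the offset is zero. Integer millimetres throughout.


translate([0, 0, 412]) cube([255, 343, 28]);
translate([13, 13, 0]) cylinder(h = 412, r = 13);
translate([242, 13, 0]) cylinder(h = 412, r = 13);
translate([13, 330, 0]) cylinder(h = 412, r = 13);
translate([242, 330, 0]) cylinder(h = 412, r = 13);


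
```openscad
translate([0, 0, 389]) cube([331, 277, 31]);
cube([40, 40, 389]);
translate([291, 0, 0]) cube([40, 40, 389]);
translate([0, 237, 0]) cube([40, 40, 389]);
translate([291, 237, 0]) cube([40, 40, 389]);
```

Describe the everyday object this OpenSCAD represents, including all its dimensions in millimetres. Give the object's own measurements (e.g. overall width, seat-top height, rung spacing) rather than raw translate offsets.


A four-legged stool. The seat is a 331×277×31 mm slab whose top surface is at z = 420 mm; four square legs, each 40×40 mm in cross-section, run from the floor (z = 0) to the underside of the seat, each flush with a corner of the seat.
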